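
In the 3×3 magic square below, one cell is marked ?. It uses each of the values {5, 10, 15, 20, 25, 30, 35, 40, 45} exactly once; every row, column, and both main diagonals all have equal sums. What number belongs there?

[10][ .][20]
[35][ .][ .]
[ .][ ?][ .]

The 9 entries sum to 225, so each line sums to 225/3 = 75.
Row 1 needs 75; the known cells sum to 30, so (1,2) = 45.
Column 1 needs 75; the known cells sum to 45, so (3,1) = 30.
Using anti-diagonal: 20 + 30 + ? → (2,2) = 75 − 50 = 25.
Row 2 needs 75; the known cells sum to 60, so (2,3) = 15.
The remaining cell in column 2 is (3,2) = 75 − 70 = 5.

5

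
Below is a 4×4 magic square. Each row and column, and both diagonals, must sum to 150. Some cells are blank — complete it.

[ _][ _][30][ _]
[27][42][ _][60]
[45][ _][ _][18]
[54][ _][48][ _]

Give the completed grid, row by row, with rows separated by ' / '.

24 57 30 39 / 27 42 21 60 / 45 36 51 18 / 54 15 48 33

The remaining cell in row 2 is (2,3) = 150 − 129 = 21.
The remaining cell in column 1 is (1,1) = 150 − 126 = 24.
The remaining cell in column 3 is (3,3) = 150 − 99 = 51.
The remaining cell in main diagonal is (4,4) = 150 − 117 = 33.
From row 3, 150 − (45 + 51 + 18) gives (3,2) = 36.
Row 4 needs 150; the known cells sum to 135, so (4,2) = 15.
Using column 2: 42 + 36 + 15 + ? → (1,2) = 150 − 93 = 57.
From column 4, 150 − (60 + 18 + 33) gives (1,4) = 39.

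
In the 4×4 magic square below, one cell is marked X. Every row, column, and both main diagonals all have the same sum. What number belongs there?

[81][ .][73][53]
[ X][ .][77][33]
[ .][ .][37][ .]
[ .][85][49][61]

69

Column 3 is complete and sums to 236; that is the magic constant.
Using row 1: 81 + 73 + 53 + ? → (1,2) = 236 − 207 = 29.
Row 4: 85 + 49 + 61 + ? = 236, so (4,1) = 41.
Column 4: 53 + 33 + 61 + ? = 236, so (3,4) = 89.
Main diagonal: 81 + 37 + 61 + ? = 236, so (2,2) = 57.
From anti-diagonal, 236 − (53 + 77 + 41) gives (3,2) = 65.
Row 2 must total 236; the given cells sum to 167, so (2,1) = 69.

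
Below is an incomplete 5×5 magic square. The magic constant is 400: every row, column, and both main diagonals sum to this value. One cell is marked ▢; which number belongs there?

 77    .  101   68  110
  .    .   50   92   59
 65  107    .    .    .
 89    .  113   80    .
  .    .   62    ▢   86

The remaining cell in row 1 is (1,2) = 400 − 356 = 44.
The remaining cell in column 3 is (3,3) = 400 − 326 = 74.
From main diagonal, 400 − (77 + 74 + 80 + 86) gives (2,2) = 83.
Row 2 needs 400; the known cells sum to 284, so (2,1) = 116.
Using column 1: 77 + 116 + 65 + 89 + ? → (5,1) = 400 − 347 = 53.
Anti-diagonal must total 400; the given cells sum to 329, so (4,2) = 71.
Using row 4: 89 + 71 + 113 + 80 + ? → (4,5) = 400 − 353 = 47.
Column 2 must total 400; the given cells sum to 305, so (5,2) = 95.
The remaining cell in column 5 is (3,5) = 400 − 302 = 98.
Row 3: 65 + 107 + 74 + 98 + ? = 400, so (3,4) = 56.
Row 5 must total 400; the given cells sum to 296, so (5,4) = 104.

104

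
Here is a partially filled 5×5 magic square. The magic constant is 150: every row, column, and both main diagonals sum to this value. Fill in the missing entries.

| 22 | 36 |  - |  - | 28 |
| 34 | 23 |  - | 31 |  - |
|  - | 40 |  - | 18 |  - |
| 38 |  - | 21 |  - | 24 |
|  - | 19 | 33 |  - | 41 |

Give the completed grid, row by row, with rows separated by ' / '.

22 36 25 39 28 / 34 23 42 31 20 / 26 40 29 18 37 / 38 32 21 35 24 / 30 19 33 27 41

Using column 2: 36 + 23 + 40 + 19 + ? → (4,2) = 150 − 118 = 32.
Row 4 must total 150; the given cells sum to 115, so (4,4) = 35.
Using main diagonal: 22 + 23 + 35 + 41 + ? → (3,3) = 150 − 121 = 29.
Anti-diagonal needs 150; the known cells sum to 120, so (5,1) = 30.
The remaining cell in row 5 is (5,4) = 150 − 123 = 27.
The remaining cell in column 1 is (3,1) = 150 − 124 = 26.
Column 4 needs 150; the known cells sum to 111, so (1,4) = 39.
The remaining cell in row 1 is (1,3) = 150 − 125 = 25.
Using row 3: 26 + 40 + 29 + 18 + ? → (3,5) = 150 − 113 = 37.
Column 3 needs 150; the known cells sum to 108, so (2,3) = 42.
Using column 5: 28 + 37 + 24 + 41 + ? → (2,5) = 150 − 130 = 20.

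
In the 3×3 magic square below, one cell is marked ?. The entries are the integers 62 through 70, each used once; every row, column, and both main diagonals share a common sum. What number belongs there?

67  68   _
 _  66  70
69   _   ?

The entries are 62 through 70, which sum to 594, so each line sums to 594/3 = 198.
From row 1, 198 − (67 + 68) gives (1,3) = 63.
Row 2 needs 198; the known cells sum to 136, so (2,1) = 62.
Column 2 needs 198; the known cells sum to 134, so (3,2) = 64.
Column 3 needs 198; the known cells sum to 133, so (3,3) = 65.

65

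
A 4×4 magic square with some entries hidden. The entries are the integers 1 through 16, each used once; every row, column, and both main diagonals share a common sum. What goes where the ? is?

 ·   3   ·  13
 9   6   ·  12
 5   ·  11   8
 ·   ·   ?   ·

The entries are 1 through 16, which sum to 136, so each line sums to 136/4 = 34.
From row 2, 34 − (9 + 6 + 12) gives (2,3) = 7.
Row 3 must total 34; the given cells sum to 24, so (3,2) = 10.
From column 2, 34 − (3 + 6 + 10) gives (4,2) = 15.
The remaining cell in column 4 is (4,4) = 34 − 33 = 1.
Main diagonal: 6 + 11 + 1 + ? = 34, so (1,1) = 16.
Anti-diagonal: 13 + 7 + 10 + ? = 34, so (4,1) = 4.
The remaining cell in row 1 is (1,3) = 34 − 32 = 2.
Using row 4: 4 + 15 + 1 + ? → (4,3) = 34 − 20 = 14.

14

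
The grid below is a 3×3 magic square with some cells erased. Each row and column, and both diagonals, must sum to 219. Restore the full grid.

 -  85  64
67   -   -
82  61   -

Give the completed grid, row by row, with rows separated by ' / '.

Row 1: 85 + 64 + ? = 219, so (1,1) = 70.
Using row 3: 82 + 61 + ? → (3,3) = 219 − 143 = 76.
Column 2 must total 219; the given cells sum to 146, so (2,2) = 73.
From column 3, 219 − (64 + 76) gives (2,3) = 79.

70 85 64 / 67 73 79 / 82 61 76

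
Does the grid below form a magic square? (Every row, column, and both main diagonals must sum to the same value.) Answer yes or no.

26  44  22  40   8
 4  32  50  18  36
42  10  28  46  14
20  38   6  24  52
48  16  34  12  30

Yes

Row 1: 26 + 44 + 22 + 40 + 8 = 140.
Row 2: 4 + 32 + 50 + 18 + 36 = 140.
Row 3: 42 + 10 + 28 + 46 + 14 = 140.
Row 4: 20 + 38 + 6 + 24 + 52 = 140.
Row 5: 48 + 16 + 34 + 12 + 30 = 140.
Column 1: 26 + 4 + 42 + 20 + 48 = 140.
Column 2: 44 + 32 + 10 + 38 + 16 = 140.
Column 3: 22 + 50 + 28 + 6 + 34 = 140.
Column 4: 40 + 18 + 46 + 24 + 12 = 140.
Column 5: 8 + 36 + 14 + 52 + 30 = 140.
Main diagonal: 26 + 32 + 28 + 24 + 30 = 140.
Anti-diagonal: 8 + 18 + 28 + 38 + 48 = 140.
All lines sum to 140.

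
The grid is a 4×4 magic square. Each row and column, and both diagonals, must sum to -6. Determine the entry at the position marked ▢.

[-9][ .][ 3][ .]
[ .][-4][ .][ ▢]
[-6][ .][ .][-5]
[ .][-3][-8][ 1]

Using row 4: -3 + (-8) + 1 + ? → (4,1) = -6 − (-10) = 4.
Using column 1: -9 + (-6) + 4 + ? → (2,1) = -6 − (-11) = 5.
From main diagonal, -6 − (-9 + (-4) + 1) gives (3,3) = 6.
Row 3 must total -6; the given cells sum to -5, so (3,2) = -1.
Column 2 must total -6; the given cells sum to -8, so (1,2) = 2.
Column 3 must total -6; the given cells sum to 1, so (2,3) = -7.
Anti-diagonal: -7 + (-1) + 4 + ? = -6, so (1,4) = -2.
Row 2 needs -6; the known cells sum to -6, so (2,4) = 0.

0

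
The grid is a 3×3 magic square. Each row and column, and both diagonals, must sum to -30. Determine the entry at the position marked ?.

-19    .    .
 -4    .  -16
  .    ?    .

-22

The remaining cell in row 2 is (2,2) = -30 − (-20) = -10.
Using column 1: -19 + (-4) + ? → (3,1) = -30 − (-23) = -7.
From main diagonal, -30 − (-19 + (-10)) gives (3,3) = -1.
From anti-diagonal, -30 − (-10 + (-7)) gives (1,3) = -13.
From row 1, -30 − (-19 + (-13)) gives (1,2) = 2.
The remaining cell in row 3 is (3,2) = -30 − (-8) = -22.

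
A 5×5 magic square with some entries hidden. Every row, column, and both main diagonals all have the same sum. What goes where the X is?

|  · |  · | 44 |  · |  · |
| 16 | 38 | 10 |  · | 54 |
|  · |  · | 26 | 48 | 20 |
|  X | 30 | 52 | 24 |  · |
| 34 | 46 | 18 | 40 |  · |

8

Column 3 is complete and sums to 150; that is the magic constant.
Row 2: 16 + 38 + 10 + 54 + ? = 150, so (2,4) = 32.
Row 5 must total 150; the given cells sum to 138, so (5,5) = 12.
Using column 4: 32 + 48 + 24 + 40 + ? → (1,4) = 150 − 144 = 6.
From main diagonal, 150 − (38 + 26 + 24 + 12) gives (1,1) = 50.
Anti-diagonal: 32 + 26 + 30 + 34 + ? = 150, so (1,5) = 28.
Row 1 needs 150; the known cells sum to 128, so (1,2) = 22.
The remaining cell in column 2 is (3,2) = 150 − 136 = 14.
Column 5: 28 + 54 + 20 + 12 + ? = 150, so (4,5) = 36.
The remaining cell in row 3 is (3,1) = 150 − 108 = 42.
Using row 4: 30 + 52 + 24 + 36 + ? → (4,1) = 150 − 142 = 8.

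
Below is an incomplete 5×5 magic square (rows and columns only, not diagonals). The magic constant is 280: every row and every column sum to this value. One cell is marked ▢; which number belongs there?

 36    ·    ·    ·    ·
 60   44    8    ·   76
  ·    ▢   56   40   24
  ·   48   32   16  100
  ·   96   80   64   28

The remaining cell in row 2 is (2,4) = 280 − 188 = 92.
Row 4 needs 280; the known cells sum to 196, so (4,1) = 84.
Row 5: 96 + 80 + 64 + 28 + ? = 280, so (5,1) = 12.
Column 1 must total 280; the given cells sum to 192, so (3,1) = 88.
The remaining cell in column 3 is (1,3) = 280 − 176 = 104.
Using column 4: 92 + 40 + 16 + 64 + ? → (1,4) = 280 − 212 = 68.
Column 5 needs 280; the known cells sum to 228, so (1,5) = 52.
From row 1, 280 − (36 + 104 + 68 + 52) gives (1,2) = 20.
The remaining cell in row 3 is (3,2) = 280 − 208 = 72.

72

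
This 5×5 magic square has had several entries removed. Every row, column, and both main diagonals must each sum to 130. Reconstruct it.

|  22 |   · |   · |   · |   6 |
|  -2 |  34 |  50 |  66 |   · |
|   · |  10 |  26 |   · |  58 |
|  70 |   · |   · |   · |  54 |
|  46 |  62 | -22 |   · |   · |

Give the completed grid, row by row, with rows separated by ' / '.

22 38 74 -10 6 / -2 34 50 66 -18 / -6 10 26 42 58 / 70 -14 2 18 54 / 46 62 -22 14 30

Row 2 needs 130; the known cells sum to 148, so (2,5) = -18.
Column 1 needs 130; the known cells sum to 136, so (3,1) = -6.
From column 5, 130 − (6 + (-18) + 58 + 54) gives (5,5) = 30.
The remaining cell in main diagonal is (4,4) = 130 − 112 = 18.
The remaining cell in anti-diagonal is (4,2) = 130 − 144 = -14.
Row 3 needs 130; the known cells sum to 88, so (3,4) = 42.
Row 4: 70 + (-14) + 18 + 54 + ? = 130, so (4,3) = 2.
Row 5: 46 + 62 + (-22) + 30 + ? = 130, so (5,4) = 14.
From column 2, 130 − (34 + 10 + (-14) + 62) gives (1,2) = 38.
The remaining cell in column 3 is (1,3) = 130 − 56 = 74.
Using column 4: 66 + 42 + 18 + 14 + ? → (1,4) = 130 − 140 = -10.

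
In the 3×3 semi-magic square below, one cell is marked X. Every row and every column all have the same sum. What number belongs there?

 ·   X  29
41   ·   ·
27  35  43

Row 3 is complete and sums to 105; that is the magic constant.
Column 1 must total 105; the given cells sum to 68, so (1,1) = 37.
Column 3 needs 105; the known cells sum to 72, so (2,3) = 33.
Row 1 needs 105; the known cells sum to 66, so (1,2) = 39.

39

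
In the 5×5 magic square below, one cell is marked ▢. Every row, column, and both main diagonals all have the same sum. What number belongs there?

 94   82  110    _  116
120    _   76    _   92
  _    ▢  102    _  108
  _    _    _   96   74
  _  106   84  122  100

114

Column 5 is complete and sums to 490; that is the magic constant.
Row 1 needs 490; the known cells sum to 402, so (1,4) = 88.
From row 5, 490 − (106 + 84 + 122 + 100) gives (5,1) = 78.
Column 3 needs 490; the known cells sum to 372, so (4,3) = 118.
Using main diagonal: 94 + 102 + 96 + 100 + ? → (2,2) = 490 − 392 = 98.
Row 2 must total 490; the given cells sum to 386, so (2,4) = 104.
Column 4 must total 490; the given cells sum to 410, so (3,4) = 80.
Anti-diagonal must total 490; the given cells sum to 400, so (4,2) = 90.
Row 4 must total 490; the given cells sum to 378, so (4,1) = 112.
Using column 1: 94 + 120 + 112 + 78 + ? → (3,1) = 490 − 404 = 86.
Column 2 must total 490; the given cells sum to 376, so (3,2) = 114.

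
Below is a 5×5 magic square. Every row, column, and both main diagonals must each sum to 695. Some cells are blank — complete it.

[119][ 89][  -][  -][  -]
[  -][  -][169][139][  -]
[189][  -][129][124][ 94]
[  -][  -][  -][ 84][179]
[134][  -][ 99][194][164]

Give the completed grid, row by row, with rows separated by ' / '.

119 89 184 154 149 / 79 199 169 139 109 / 189 159 129 124 94 / 174 144 114 84 179 / 134 104 99 194 164

The remaining cell in row 3 is (3,2) = 695 − 536 = 159.
Row 5 must total 695; the given cells sum to 591, so (5,2) = 104.
The remaining cell in column 4 is (1,4) = 695 − 541 = 154.
The remaining cell in main diagonal is (2,2) = 695 − 496 = 199.
Column 2 needs 695; the known cells sum to 551, so (4,2) = 144.
Anti-diagonal needs 695; the known cells sum to 546, so (1,5) = 149.
Row 1 needs 695; the known cells sum to 511, so (1,3) = 184.
Column 3 must total 695; the given cells sum to 581, so (4,3) = 114.
From column 5, 695 − (149 + 94 + 179 + 164) gives (2,5) = 109.
Row 2 needs 695; the known cells sum to 616, so (2,1) = 79.
Using row 4: 144 + 114 + 84 + 179 + ? → (4,1) = 695 − 521 = 174.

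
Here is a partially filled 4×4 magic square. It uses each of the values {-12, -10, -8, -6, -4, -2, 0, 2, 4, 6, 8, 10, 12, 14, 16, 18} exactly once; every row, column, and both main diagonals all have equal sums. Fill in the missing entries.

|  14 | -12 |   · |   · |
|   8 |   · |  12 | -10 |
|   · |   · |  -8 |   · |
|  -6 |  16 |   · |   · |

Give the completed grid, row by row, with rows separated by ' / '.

The 16 entries sum to 48, so each line sums to 48/4 = 12.
The remaining cell in row 2 is (2,2) = 12 − 10 = 2.
From column 1, 12 − (14 + 8 + (-6)) gives (3,1) = -4.
Column 2 needs 12; the known cells sum to 6, so (3,2) = 6.
The remaining cell in main diagonal is (4,4) = 12 − 8 = 4.
Anti-diagonal: 12 + 6 + (-6) + ? = 12, so (1,4) = 0.
Row 1 must total 12; the given cells sum to 2, so (1,3) = 10.
Row 3: -4 + 6 + (-8) + ? = 12, so (3,4) = 18.
The remaining cell in row 4 is (4,3) = 12 − 14 = -2.

14 -12 10 0 / 8 2 12 -10 / -4 6 -8 18 / -6 16 -2 4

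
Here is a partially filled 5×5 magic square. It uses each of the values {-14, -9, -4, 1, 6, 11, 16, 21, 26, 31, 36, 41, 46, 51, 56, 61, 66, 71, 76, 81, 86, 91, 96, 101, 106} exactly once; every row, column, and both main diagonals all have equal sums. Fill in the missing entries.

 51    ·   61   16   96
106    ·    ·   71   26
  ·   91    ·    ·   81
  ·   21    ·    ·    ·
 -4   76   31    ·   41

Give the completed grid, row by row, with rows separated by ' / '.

The 25 entries sum to 1150, so each line sums to 1150/5 = 230.
The remaining cell in row 1 is (1,2) = 230 − 224 = 6.
From row 5, 230 − (-4 + 76 + 31 + 41) gives (5,4) = 86.
Using column 2: 6 + 91 + 21 + 76 + ? → (2,2) = 230 − 194 = 36.
Using column 5: 96 + 26 + 81 + 41 + ? → (4,5) = 230 − 244 = -14.
The remaining cell in anti-diagonal is (3,3) = 230 − 184 = 46.
The remaining cell in row 2 is (2,3) = 230 − 239 = -9.
The remaining cell in column 3 is (4,3) = 230 − 129 = 101.
Main diagonal must total 230; the given cells sum to 174, so (4,4) = 56.
Row 4 needs 230; the known cells sum to 164, so (4,1) = 66.
Column 1 must total 230; the given cells sum to 219, so (3,1) = 11.
Column 4 needs 230; the known cells sum to 229, so (3,4) = 1.

51 6 61 16 96 / 106 36 -9 71 26 / 11 91 46 1 81 / 66 21 101 56 -14 / -4 76 31 86 41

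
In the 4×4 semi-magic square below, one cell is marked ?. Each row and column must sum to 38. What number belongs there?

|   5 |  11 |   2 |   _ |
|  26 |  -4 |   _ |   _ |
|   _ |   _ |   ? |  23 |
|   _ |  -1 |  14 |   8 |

-7

The remaining cell in row 1 is (1,4) = 38 − 18 = 20.
From row 4, 38 − (-1 + 14 + 8) gives (4,1) = 17.
Column 1 must total 38; the given cells sum to 48, so (3,1) = -10.
Column 2 needs 38; the known cells sum to 6, so (3,2) = 32.
Column 4: 20 + 23 + 8 + ? = 38, so (2,4) = -13.
Using row 2: 26 + (-4) + (-13) + ? → (2,3) = 38 − 9 = 29.
Row 3 needs 38; the known cells sum to 45, so (3,3) = -7.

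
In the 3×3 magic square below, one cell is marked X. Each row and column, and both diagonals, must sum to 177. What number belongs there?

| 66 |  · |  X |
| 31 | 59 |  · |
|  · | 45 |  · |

From row 2, 177 − (31 + 59) gives (2,3) = 87.
From column 1, 177 − (66 + 31) gives (3,1) = 80.
Column 2 must total 177; the given cells sum to 104, so (1,2) = 73.
Main diagonal: 66 + 59 + ? = 177, so (3,3) = 52.
The remaining cell in anti-diagonal is (1,3) = 177 − 139 = 38.

38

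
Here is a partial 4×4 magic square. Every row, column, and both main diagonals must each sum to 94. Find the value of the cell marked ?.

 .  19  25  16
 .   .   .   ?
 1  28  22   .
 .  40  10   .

4

Using row 1: 19 + 25 + 16 + ? → (1,1) = 94 − 60 = 34.
From row 3, 94 − (1 + 28 + 22) gives (3,4) = 43.
Column 2 needs 94; the known cells sum to 87, so (2,2) = 7.
Using column 3: 25 + 22 + 10 + ? → (2,3) = 94 − 57 = 37.
Using main diagonal: 34 + 7 + 22 + ? → (4,4) = 94 − 63 = 31.
The remaining cell in anti-diagonal is (4,1) = 94 − 81 = 13.
Column 1: 34 + 1 + 13 + ? = 94, so (2,1) = 46.
From column 4, 94 − (16 + 43 + 31) gives (2,4) = 4.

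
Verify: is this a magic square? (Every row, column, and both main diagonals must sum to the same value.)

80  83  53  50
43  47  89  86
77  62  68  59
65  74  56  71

Row 1: 80 + 83 + 53 + 50 = 266.
Row 2: 43 + 47 + 89 + 86 = 265.
Row 3: 77 + 62 + 68 + 59 = 266.
Row 4: 65 + 74 + 56 + 71 = 266.
Column 1: 80 + 43 + 77 + 65 = 265.
Column 2: 83 + 47 + 62 + 74 = 266.
Column 3: 53 + 89 + 68 + 56 = 266.
Column 4: 50 + 86 + 59 + 71 = 266.
Main diagonal: 80 + 47 + 68 + 71 = 266.
Anti-diagonal: 50 + 89 + 62 + 65 = 266.

No — column 1 sums to 265 but column 2 sums to 266.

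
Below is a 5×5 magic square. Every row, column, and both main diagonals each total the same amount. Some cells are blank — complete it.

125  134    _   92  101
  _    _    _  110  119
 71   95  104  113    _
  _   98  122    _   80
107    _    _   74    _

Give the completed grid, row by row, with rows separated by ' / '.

Anti-diagonal is already complete: 101 + 110 + 104 + 98 + 107 = 520, so that is the magic constant.
Row 1 must total 520; the given cells sum to 452, so (1,3) = 68.
The remaining cell in row 3 is (3,5) = 520 − 383 = 137.
Column 4 must total 520; the given cells sum to 389, so (4,4) = 131.
Column 5 needs 520; the known cells sum to 437, so (5,5) = 83.
From main diagonal, 520 − (125 + 104 + 131 + 83) gives (2,2) = 77.
Row 4 needs 520; the known cells sum to 431, so (4,1) = 89.
Column 1: 125 + 71 + 89 + 107 + ? = 520, so (2,1) = 128.
Column 2: 134 + 77 + 95 + 98 + ? = 520, so (5,2) = 116.
From row 2, 520 − (128 + 77 + 110 + 119) gives (2,3) = 86.
Row 5 must total 520; the given cells sum to 380, so (5,3) = 140.

125 134 68 92 101 / 128 77 86 110 119 / 71 95 104 113 137 / 89 98 122 131 80 / 107 116 140 74 83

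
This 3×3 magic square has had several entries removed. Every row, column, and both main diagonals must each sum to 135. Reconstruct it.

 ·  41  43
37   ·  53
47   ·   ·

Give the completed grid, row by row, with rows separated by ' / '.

Row 1 needs 135; the known cells sum to 84, so (1,1) = 51.
Row 2 must total 135; the given cells sum to 90, so (2,2) = 45.
Column 2 must total 135; the given cells sum to 86, so (3,2) = 49.
Using column 3: 43 + 53 + ? → (3,3) = 135 − 96 = 39.

51 41 43 / 37 45 53 / 47 49 39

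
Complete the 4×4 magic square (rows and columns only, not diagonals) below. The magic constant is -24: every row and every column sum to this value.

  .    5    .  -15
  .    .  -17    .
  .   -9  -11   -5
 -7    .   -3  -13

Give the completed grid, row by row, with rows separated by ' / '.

From row 3, -24 − (-9 + (-11) + (-5)) gives (3,1) = 1.
Row 4 needs -24; the known cells sum to -23, so (4,2) = -1.
Column 2: 5 + (-9) + (-1) + ? = -24, so (2,2) = -19.
Column 3 needs -24; the known cells sum to -31, so (1,3) = 7.
Column 4 must total -24; the given cells sum to -33, so (2,4) = 9.
Row 1: 5 + 7 + (-15) + ? = -24, so (1,1) = -21.
Using row 2: -19 + (-17) + 9 + ? → (2,1) = -24 − (-27) = 3.

-21 5 7 -15 / 3 -19 -17 9 / 1 -9 -11 -5 / -7 -1 -3 -13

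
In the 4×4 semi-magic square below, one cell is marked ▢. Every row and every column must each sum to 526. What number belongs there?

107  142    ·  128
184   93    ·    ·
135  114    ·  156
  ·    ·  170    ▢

79

The remaining cell in row 1 is (1,3) = 526 − 377 = 149.
The remaining cell in row 3 is (3,3) = 526 − 405 = 121.
From column 1, 526 − (107 + 184 + 135) gives (4,1) = 100.
From column 2, 526 − (142 + 93 + 114) gives (4,2) = 177.
The remaining cell in column 3 is (2,3) = 526 − 440 = 86.
The remaining cell in row 2 is (2,4) = 526 − 363 = 163.
Row 4 needs 526; the known cells sum to 447, so (4,4) = 79.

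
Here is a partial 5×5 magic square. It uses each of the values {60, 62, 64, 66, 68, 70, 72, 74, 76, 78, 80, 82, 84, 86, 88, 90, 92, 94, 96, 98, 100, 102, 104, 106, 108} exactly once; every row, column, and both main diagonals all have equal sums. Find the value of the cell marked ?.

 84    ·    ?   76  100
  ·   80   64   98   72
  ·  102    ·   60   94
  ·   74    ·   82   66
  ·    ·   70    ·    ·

The 25 entries sum to 2100, so each line sums to 2100/5 = 420.
From row 2, 420 − (80 + 64 + 98 + 72) gives (2,1) = 106.
The remaining cell in column 4 is (5,4) = 420 − 316 = 104.
Column 5 must total 420; the given cells sum to 332, so (5,5) = 88.
Main diagonal must total 420; the given cells sum to 334, so (3,3) = 86.
From anti-diagonal, 420 − (100 + 98 + 86 + 74) gives (5,1) = 62.
Row 3 needs 420; the known cells sum to 342, so (3,1) = 78.
The remaining cell in row 5 is (5,2) = 420 − 324 = 96.
Column 1 must total 420; the given cells sum to 330, so (4,1) = 90.
From column 2, 420 − (80 + 102 + 74 + 96) gives (1,2) = 68.
Row 1 needs 420; the known cells sum to 328, so (1,3) = 92.

92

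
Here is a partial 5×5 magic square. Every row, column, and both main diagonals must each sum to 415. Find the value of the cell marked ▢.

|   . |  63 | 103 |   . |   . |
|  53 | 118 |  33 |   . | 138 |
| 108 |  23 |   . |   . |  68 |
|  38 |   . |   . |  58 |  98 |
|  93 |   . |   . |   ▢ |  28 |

113

Row 2 must total 415; the given cells sum to 342, so (2,4) = 73.
Column 1 needs 415; the known cells sum to 292, so (1,1) = 123.
Column 5 must total 415; the given cells sum to 332, so (1,5) = 83.
The remaining cell in main diagonal is (3,3) = 415 − 327 = 88.
From anti-diagonal, 415 − (83 + 73 + 88 + 93) gives (4,2) = 78.
Using row 1: 123 + 63 + 103 + 83 + ? → (1,4) = 415 − 372 = 43.
Row 3 needs 415; the known cells sum to 287, so (3,4) = 128.
Row 4 needs 415; the known cells sum to 272, so (4,3) = 143.
The remaining cell in column 2 is (5,2) = 415 − 282 = 133.
Using column 3: 103 + 33 + 88 + 143 + ? → (5,3) = 415 − 367 = 48.
From column 4, 415 − (43 + 73 + 128 + 58) gives (5,4) = 113.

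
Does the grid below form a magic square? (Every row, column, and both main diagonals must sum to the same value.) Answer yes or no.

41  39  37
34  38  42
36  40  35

Row 1: 41 + 39 + 37 = 117.
Row 2: 34 + 38 + 42 = 114.
Row 3: 36 + 40 + 35 = 111.
Column 1: 41 + 34 + 36 = 111.
Column 2: 39 + 38 + 40 = 117.
Column 3: 37 + 42 + 35 = 114.
Main diagonal: 41 + 38 + 35 = 114.
Anti-diagonal: 37 + 38 + 36 = 111.

No — row 1 sums to 117 but column 3 sums to 114.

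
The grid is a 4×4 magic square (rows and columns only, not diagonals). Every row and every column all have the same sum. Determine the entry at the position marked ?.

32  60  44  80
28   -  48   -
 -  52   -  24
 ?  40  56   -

Row 1 is complete and sums to 216; that is the magic constant.
Using column 2: 60 + 52 + 40 + ? → (2,2) = 216 − 152 = 64.
Column 3 must total 216; the given cells sum to 148, so (3,3) = 68.
Row 2 needs 216; the known cells sum to 140, so (2,4) = 76.
Row 3 must total 216; the given cells sum to 144, so (3,1) = 72.
The remaining cell in column 1 is (4,1) = 216 − 132 = 84.

84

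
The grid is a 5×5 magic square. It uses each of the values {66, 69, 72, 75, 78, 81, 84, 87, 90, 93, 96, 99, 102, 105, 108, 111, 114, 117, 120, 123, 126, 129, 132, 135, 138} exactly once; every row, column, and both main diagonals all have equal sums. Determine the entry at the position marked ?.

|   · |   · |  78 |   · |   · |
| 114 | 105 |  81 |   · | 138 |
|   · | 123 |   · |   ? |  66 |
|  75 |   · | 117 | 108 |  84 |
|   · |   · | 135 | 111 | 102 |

90

The 25 entries sum to 2550, so each line sums to 2550/5 = 510.
From row 2, 510 − (114 + 105 + 81 + 138) gives (2,4) = 72.
Row 4 needs 510; the known cells sum to 384, so (4,2) = 126.
Column 3: 78 + 81 + 117 + 135 + ? = 510, so (3,3) = 99.
From column 5, 510 − (138 + 66 + 84 + 102) gives (1,5) = 120.
Main diagonal: 105 + 99 + 108 + 102 + ? = 510, so (1,1) = 96.
Anti-diagonal must total 510; the given cells sum to 417, so (5,1) = 93.
Row 5 must total 510; the given cells sum to 441, so (5,2) = 69.
From column 1, 510 − (96 + 114 + 75 + 93) gives (3,1) = 132.
Column 2: 105 + 123 + 126 + 69 + ? = 510, so (1,2) = 87.
Row 1 needs 510; the known cells sum to 381, so (1,4) = 129.
Row 3 must total 510; the given cells sum to 420, so (3,4) = 90.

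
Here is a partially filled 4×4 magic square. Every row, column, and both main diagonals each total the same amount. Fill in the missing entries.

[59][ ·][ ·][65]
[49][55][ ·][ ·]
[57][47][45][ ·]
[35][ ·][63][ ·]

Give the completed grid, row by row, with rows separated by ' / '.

Column 1 is already complete: 59 + 49 + 57 + 35 = 200, so that is the magic constant.
Row 3: 57 + 47 + 45 + ? = 200, so (3,4) = 51.
The remaining cell in main diagonal is (4,4) = 200 − 159 = 41.
Anti-diagonal: 65 + 47 + 35 + ? = 200, so (2,3) = 53.
Row 2: 49 + 55 + 53 + ? = 200, so (2,4) = 43.
Using row 4: 35 + 63 + 41 + ? → (4,2) = 200 − 139 = 61.
Column 2: 55 + 47 + 61 + ? = 200, so (1,2) = 37.
Column 3 needs 200; the known cells sum to 161, so (1,3) = 39.

59 37 39 65 / 49 55 53 43 / 57 47 45 51 / 35 61 63 41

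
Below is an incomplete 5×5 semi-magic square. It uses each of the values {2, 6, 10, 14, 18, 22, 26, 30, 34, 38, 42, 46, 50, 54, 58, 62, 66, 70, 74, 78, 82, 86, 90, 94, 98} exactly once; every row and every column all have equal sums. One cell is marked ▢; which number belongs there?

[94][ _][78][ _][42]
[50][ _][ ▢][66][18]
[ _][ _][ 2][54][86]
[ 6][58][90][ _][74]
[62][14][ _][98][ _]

34

The 25 entries sum to 1250, so each line sums to 1250/5 = 250.
From row 4, 250 − (6 + 58 + 90 + 74) gives (4,4) = 22.
From column 1, 250 − (94 + 50 + 6 + 62) gives (3,1) = 38.
The remaining cell in column 4 is (1,4) = 250 − 240 = 10.
From column 5, 250 − (42 + 18 + 86 + 74) gives (5,5) = 30.
From row 1, 250 − (94 + 78 + 10 + 42) gives (1,2) = 26.
Using row 3: 38 + 2 + 54 + 86 + ? → (3,2) = 250 − 180 = 70.
Using row 5: 62 + 14 + 98 + 30 + ? → (5,3) = 250 − 204 = 46.
Column 2: 26 + 70 + 58 + 14 + ? = 250, so (2,2) = 82.
Using column 3: 78 + 2 + 90 + 46 + ? → (2,3) = 250 − 216 = 34.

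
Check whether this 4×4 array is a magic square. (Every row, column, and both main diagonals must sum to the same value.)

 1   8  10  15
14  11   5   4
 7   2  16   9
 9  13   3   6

No — column 1 sums to 31 but row 2 sums to 34.

Row 1: 1 + 8 + 10 + 15 = 34.
Row 2: 14 + 11 + 5 + 4 = 34.
Row 3: 7 + 2 + 16 + 9 = 34.
Row 4: 9 + 13 + 3 + 6 = 31.
Column 1: 1 + 14 + 7 + 9 = 31.
Column 2: 8 + 11 + 2 + 13 = 34.
Column 3: 10 + 5 + 16 + 3 = 34.
Column 4: 15 + 4 + 9 + 6 = 34.
Main diagonal: 1 + 11 + 16 + 6 = 34.
Anti-diagonal: 15 + 5 + 2 + 9 = 31.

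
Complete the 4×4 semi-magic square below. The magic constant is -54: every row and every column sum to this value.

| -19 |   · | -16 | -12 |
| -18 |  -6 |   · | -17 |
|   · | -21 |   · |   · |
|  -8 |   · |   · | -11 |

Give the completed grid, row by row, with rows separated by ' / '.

From row 1, -54 − (-19 + (-16) + (-12)) gives (1,2) = -7.
Row 2: -18 + (-6) + (-17) + ? = -54, so (2,3) = -13.
Column 1 needs -54; the known cells sum to -45, so (3,1) = -9.
Column 2 must total -54; the given cells sum to -34, so (4,2) = -20.
Column 4 needs -54; the known cells sum to -40, so (3,4) = -14.
Row 3: -9 + (-21) + (-14) + ? = -54, so (3,3) = -10.
From row 4, -54 − (-8 + (-20) + (-11)) gives (4,3) = -15.

-19 -7 -16 -12 / -18 -6 -13 -17 / -9 -21 -10 -14 / -8 -20 -15 -11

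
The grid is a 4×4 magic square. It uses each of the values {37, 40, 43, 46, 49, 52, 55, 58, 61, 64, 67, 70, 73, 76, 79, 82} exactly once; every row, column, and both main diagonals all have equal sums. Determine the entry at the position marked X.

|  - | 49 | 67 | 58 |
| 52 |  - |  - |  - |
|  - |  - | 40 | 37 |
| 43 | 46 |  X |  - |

The 16 entries sum to 952, so each line sums to 952/4 = 238.
Using row 1: 49 + 67 + 58 + ? → (1,1) = 238 − 174 = 64.
The remaining cell in column 1 is (3,1) = 238 − 159 = 79.
The remaining cell in row 3 is (3,2) = 238 − 156 = 82.
Column 2: 49 + 82 + 46 + ? = 238, so (2,2) = 61.
The remaining cell in main diagonal is (4,4) = 238 − 165 = 73.
Using anti-diagonal: 58 + 82 + 43 + ? → (2,3) = 238 − 183 = 55.
From row 2, 238 − (52 + 61 + 55) gives (2,4) = 70.
From row 4, 238 − (43 + 46 + 73) gives (4,3) = 76.

76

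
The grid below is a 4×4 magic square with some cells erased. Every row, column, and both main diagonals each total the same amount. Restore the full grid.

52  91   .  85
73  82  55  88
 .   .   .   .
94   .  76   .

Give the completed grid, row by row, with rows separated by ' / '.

Row 2 is already complete: 73 + 82 + 55 + 88 = 298, so that is the magic constant.
Row 1: 52 + 91 + 85 + ? = 298, so (1,3) = 70.
Using column 1: 52 + 73 + 94 + ? → (3,1) = 298 − 219 = 79.
Column 3: 70 + 55 + 76 + ? = 298, so (3,3) = 97.
Main diagonal needs 298; the known cells sum to 231, so (4,4) = 67.
Anti-diagonal must total 298; the given cells sum to 234, so (3,2) = 64.
Row 3: 79 + 64 + 97 + ? = 298, so (3,4) = 58.
Using row 4: 94 + 76 + 67 + ? → (4,2) = 298 − 237 = 61.

52 91 70 85 / 73 82 55 88 / 79 64 97 58 / 94 61 76 67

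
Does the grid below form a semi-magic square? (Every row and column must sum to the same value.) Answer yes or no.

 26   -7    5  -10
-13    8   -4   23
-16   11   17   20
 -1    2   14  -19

No — column 1 sums to -4 but column 4 sums to 14.

Row 1: 26 + (-7) + 5 + (-10) = 14.
Row 2: -13 + 8 + (-4) + 23 = 14.
Row 3: -16 + 11 + 17 + 20 = 32.
Row 4: -1 + 2 + 14 + (-19) = -4.
Column 1: 26 + (-13) + (-16) + (-1) = -4.
Column 2: -7 + 8 + 11 + 2 = 14.
Column 3: 5 + (-4) + 17 + 14 = 32.
Column 4: -10 + 23 + 20 + (-19) = 14.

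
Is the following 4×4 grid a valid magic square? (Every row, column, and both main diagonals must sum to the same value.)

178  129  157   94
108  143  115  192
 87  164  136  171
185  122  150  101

Yes

Row 1: 178 + 129 + 157 + 94 = 558.
Row 2: 108 + 143 + 115 + 192 = 558.
Row 3: 87 + 164 + 136 + 171 = 558.
Row 4: 185 + 122 + 150 + 101 = 558.
Column 1: 178 + 108 + 87 + 185 = 558.
Column 2: 129 + 143 + 164 + 122 = 558.
Column 3: 157 + 115 + 136 + 150 = 558.
Column 4: 94 + 192 + 171 + 101 = 558.
Main diagonal: 178 + 143 + 136 + 101 = 558.
Anti-diagonal: 94 + 115 + 164 + 185 = 558.
All lines sum to 558.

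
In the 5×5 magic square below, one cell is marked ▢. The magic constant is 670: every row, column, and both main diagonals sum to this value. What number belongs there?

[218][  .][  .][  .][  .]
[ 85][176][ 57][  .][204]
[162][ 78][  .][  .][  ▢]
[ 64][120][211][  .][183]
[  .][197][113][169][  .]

106

Row 2: 85 + 176 + 57 + 204 + ? = 670, so (2,4) = 148.
Row 4 must total 670; the given cells sum to 578, so (4,4) = 92.
The remaining cell in column 1 is (5,1) = 670 − 529 = 141.
Using column 2: 176 + 78 + 120 + 197 + ? → (1,2) = 670 − 571 = 99.
Row 5 needs 670; the known cells sum to 620, so (5,5) = 50.
The remaining cell in main diagonal is (3,3) = 670 − 536 = 134.
Using anti-diagonal: 148 + 134 + 120 + 141 + ? → (1,5) = 670 − 543 = 127.
Using column 3: 57 + 134 + 211 + 113 + ? → (1,3) = 670 − 515 = 155.
Using column 5: 127 + 204 + 183 + 50 + ? → (3,5) = 670 − 564 = 106.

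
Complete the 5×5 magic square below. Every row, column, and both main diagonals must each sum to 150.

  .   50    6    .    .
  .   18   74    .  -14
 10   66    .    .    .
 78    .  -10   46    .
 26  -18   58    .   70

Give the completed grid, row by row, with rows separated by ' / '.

Row 5 needs 150; the known cells sum to 136, so (5,4) = 14.
Column 2 needs 150; the known cells sum to 116, so (4,2) = 34.
Using column 3: 6 + 74 + (-10) + 58 + ? → (3,3) = 150 − 128 = 22.
The remaining cell in main diagonal is (1,1) = 150 − 156 = -6.
The remaining cell in row 4 is (4,5) = 150 − 148 = 2.
From column 1, 150 − (-6 + 10 + 78 + 26) gives (2,1) = 42.
Row 2 needs 150; the known cells sum to 120, so (2,4) = 30.
Anti-diagonal must total 150; the given cells sum to 112, so (1,5) = 38.
Using row 1: -6 + 50 + 6 + 38 + ? → (1,4) = 150 − 88 = 62.
Using column 4: 62 + 30 + 46 + 14 + ? → (3,4) = 150 − 152 = -2.
Column 5: 38 + (-14) + 2 + 70 + ? = 150, so (3,5) = 54.

-6 50 6 62 38 / 42 18 74 30 -14 / 10 66 22 -2 54 / 78 34 -10 46 2 / 26 -18 58 14 70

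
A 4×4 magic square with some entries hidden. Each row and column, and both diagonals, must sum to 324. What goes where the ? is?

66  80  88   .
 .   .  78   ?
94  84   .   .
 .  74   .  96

The remaining cell in row 1 is (1,4) = 324 − 234 = 90.
Using column 2: 80 + 84 + 74 + ? → (2,2) = 324 − 238 = 86.
From main diagonal, 324 − (66 + 86 + 96) gives (3,3) = 76.
Anti-diagonal must total 324; the given cells sum to 252, so (4,1) = 72.
Row 3 must total 324; the given cells sum to 254, so (3,4) = 70.
Row 4 needs 324; the known cells sum to 242, so (4,3) = 82.
Column 1: 66 + 94 + 72 + ? = 324, so (2,1) = 92.
Using column 4: 90 + 70 + 96 + ? → (2,4) = 324 − 256 = 68.

68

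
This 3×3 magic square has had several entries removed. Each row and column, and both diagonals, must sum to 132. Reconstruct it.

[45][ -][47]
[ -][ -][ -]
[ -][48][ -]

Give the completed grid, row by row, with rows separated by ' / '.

45 40 47 / 46 44 42 / 41 48 43

Row 1 must total 132; the given cells sum to 92, so (1,2) = 40.
From column 2, 132 − (40 + 48) gives (2,2) = 44.
From main diagonal, 132 − (45 + 44) gives (3,3) = 43.
The remaining cell in anti-diagonal is (3,1) = 132 − 91 = 41.
From column 1, 132 − (45 + 41) gives (2,1) = 46.
Using column 3: 47 + 43 + ? → (2,3) = 132 − 90 = 42.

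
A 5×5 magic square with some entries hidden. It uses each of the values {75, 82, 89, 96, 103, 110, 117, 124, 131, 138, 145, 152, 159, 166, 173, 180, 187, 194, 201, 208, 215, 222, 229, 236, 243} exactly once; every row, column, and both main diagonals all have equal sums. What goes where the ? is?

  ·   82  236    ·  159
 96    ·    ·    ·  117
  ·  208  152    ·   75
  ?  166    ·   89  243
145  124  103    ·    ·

The 25 entries sum to 3975, so each line sums to 3975/5 = 795.
Using column 2: 82 + 208 + 166 + 124 + ? → (2,2) = 795 − 580 = 215.
From column 5, 795 − (159 + 117 + 75 + 243) gives (5,5) = 201.
From main diagonal, 795 − (215 + 152 + 89 + 201) gives (1,1) = 138.
The remaining cell in anti-diagonal is (2,4) = 795 − 622 = 173.
Row 1 needs 795; the known cells sum to 615, so (1,4) = 180.
Using row 2: 96 + 215 + 173 + 117 + ? → (2,3) = 795 − 601 = 194.
Row 5: 145 + 124 + 103 + 201 + ? = 795, so (5,4) = 222.
Column 3: 236 + 194 + 152 + 103 + ? = 795, so (4,3) = 110.
The remaining cell in column 4 is (3,4) = 795 − 664 = 131.
Using row 3: 208 + 152 + 131 + 75 + ? → (3,1) = 795 − 566 = 229.
Row 4 needs 795; the known cells sum to 608, so (4,1) = 187.

187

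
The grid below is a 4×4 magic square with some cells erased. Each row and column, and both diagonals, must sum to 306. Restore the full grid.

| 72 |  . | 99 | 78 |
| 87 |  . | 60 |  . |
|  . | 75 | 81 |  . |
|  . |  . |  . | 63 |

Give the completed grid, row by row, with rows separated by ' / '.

72 57 99 78 / 87 90 60 69 / 54 75 81 96 / 93 84 66 63

From row 1, 306 − (72 + 99 + 78) gives (1,2) = 57.
The remaining cell in column 3 is (4,3) = 306 − 240 = 66.
From main diagonal, 306 − (72 + 81 + 63) gives (2,2) = 90.
The remaining cell in anti-diagonal is (4,1) = 306 − 213 = 93.
The remaining cell in row 2 is (2,4) = 306 − 237 = 69.
From row 4, 306 − (93 + 66 + 63) gives (4,2) = 84.
Using column 1: 72 + 87 + 93 + ? → (3,1) = 306 − 252 = 54.
The remaining cell in column 4 is (3,4) = 306 − 210 = 96.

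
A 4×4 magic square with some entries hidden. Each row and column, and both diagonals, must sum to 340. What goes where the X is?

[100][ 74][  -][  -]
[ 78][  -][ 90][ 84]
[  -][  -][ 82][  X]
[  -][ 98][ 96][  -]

The remaining cell in row 2 is (2,2) = 340 − 252 = 88.
From column 2, 340 − (74 + 88 + 98) gives (3,2) = 80.
Column 3: 90 + 82 + 96 + ? = 340, so (1,3) = 72.
From main diagonal, 340 − (100 + 88 + 82) gives (4,4) = 70.
From row 1, 340 − (100 + 74 + 72) gives (1,4) = 94.
Using row 4: 98 + 96 + 70 + ? → (4,1) = 340 − 264 = 76.
Using column 1: 100 + 78 + 76 + ? → (3,1) = 340 − 254 = 86.
Column 4 needs 340; the known cells sum to 248, so (3,4) = 92.

92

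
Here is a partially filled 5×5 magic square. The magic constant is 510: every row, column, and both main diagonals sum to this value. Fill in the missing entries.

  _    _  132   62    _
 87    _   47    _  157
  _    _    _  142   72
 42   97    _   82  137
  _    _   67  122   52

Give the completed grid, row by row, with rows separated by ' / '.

147 77 132 62 92 / 87 117 47 102 157 / 127 57 112 142 72 / 42 97 152 82 137 / 107 162 67 122 52

From row 4, 510 − (42 + 97 + 82 + 137) gives (4,3) = 152.
Column 3 must total 510; the given cells sum to 398, so (3,3) = 112.
The remaining cell in column 4 is (2,4) = 510 − 408 = 102.
The remaining cell in column 5 is (1,5) = 510 − 418 = 92.
Anti-diagonal needs 510; the known cells sum to 403, so (5,1) = 107.
Row 2 must total 510; the given cells sum to 393, so (2,2) = 117.
Using row 5: 107 + 67 + 122 + 52 + ? → (5,2) = 510 − 348 = 162.
Using main diagonal: 117 + 112 + 82 + 52 + ? → (1,1) = 510 − 363 = 147.
Using row 1: 147 + 132 + 62 + 92 + ? → (1,2) = 510 − 433 = 77.
From column 1, 510 − (147 + 87 + 42 + 107) gives (3,1) = 127.
Column 2 must total 510; the given cells sum to 453, so (3,2) = 57.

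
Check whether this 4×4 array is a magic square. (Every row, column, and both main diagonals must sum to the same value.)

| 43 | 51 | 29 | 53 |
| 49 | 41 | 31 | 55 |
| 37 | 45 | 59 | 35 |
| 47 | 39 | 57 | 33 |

Yes

Row 1: 43 + 51 + 29 + 53 = 176.
Row 2: 49 + 41 + 31 + 55 = 176.
Row 3: 37 + 45 + 59 + 35 = 176.
Row 4: 47 + 39 + 57 + 33 = 176.
Column 1: 43 + 49 + 37 + 47 = 176.
Column 2: 51 + 41 + 45 + 39 = 176.
Column 3: 29 + 31 + 59 + 57 = 176.
Column 4: 53 + 55 + 35 + 33 = 176.
Main diagonal: 43 + 41 + 59 + 33 = 176.
Anti-diagonal: 53 + 31 + 45 + 47 = 176.
All lines sum to 176.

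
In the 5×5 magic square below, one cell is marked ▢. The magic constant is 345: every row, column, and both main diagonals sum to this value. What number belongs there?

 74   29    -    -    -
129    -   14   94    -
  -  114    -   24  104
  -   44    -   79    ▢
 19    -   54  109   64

9

The remaining cell in row 5 is (5,2) = 345 − 246 = 99.
The remaining cell in column 2 is (2,2) = 345 − 286 = 59.
Column 4 must total 345; the given cells sum to 306, so (1,4) = 39.
Main diagonal must total 345; the given cells sum to 276, so (3,3) = 69.
From anti-diagonal, 345 − (94 + 69 + 44 + 19) gives (1,5) = 119.
Row 1 needs 345; the known cells sum to 261, so (1,3) = 84.
From row 2, 345 − (129 + 59 + 14 + 94) gives (2,5) = 49.
Row 3 needs 345; the known cells sum to 311, so (3,1) = 34.
Using column 1: 74 + 129 + 34 + 19 + ? → (4,1) = 345 − 256 = 89.
Using column 3: 84 + 14 + 69 + 54 + ? → (4,3) = 345 − 221 = 124.
From column 5, 345 − (119 + 49 + 104 + 64) gives (4,5) = 9.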